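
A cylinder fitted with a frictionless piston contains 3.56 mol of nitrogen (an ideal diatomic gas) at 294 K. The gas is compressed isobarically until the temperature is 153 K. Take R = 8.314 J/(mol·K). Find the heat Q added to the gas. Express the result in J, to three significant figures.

Isobaric: W = nRΔT = (3.56)(8.314)(-141) = -4173 J.
ΔU = nCᵥΔT with Cᵥ = 5R/2: ΔU = (3.56)(20.79)(-141) = -10433 J.
Q = ΔU + W = -10433 − 4173 = -14607 J.

Q ≈ -14600 J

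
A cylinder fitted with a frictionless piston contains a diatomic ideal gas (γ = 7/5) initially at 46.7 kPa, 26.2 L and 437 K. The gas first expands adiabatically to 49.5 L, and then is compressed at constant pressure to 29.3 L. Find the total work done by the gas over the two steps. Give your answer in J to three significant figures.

W_total ≈ 300 J

Step 1 (adiabatic): W = (P₁V₁ − P₂V₂)/(γ−1) = (1224 − 948.6)/0.4 = 687.3 J.
After step 1: P = 19.16 kPa, V = 49.5 L, T = 338.8 K.
Step 2 (isobaric): W = PΔV = (19.16 kPa)(29.3 − 49.5 L) = -387.1 J.
W_total = 687.3 − 387.1 = 300.2 J.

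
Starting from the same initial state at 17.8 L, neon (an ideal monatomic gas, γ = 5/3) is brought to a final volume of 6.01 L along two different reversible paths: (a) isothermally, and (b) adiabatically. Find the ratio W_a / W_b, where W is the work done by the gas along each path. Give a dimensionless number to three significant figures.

Path (a) isothermal: W = P₁V₁ ln(V₂/V₁) → W_a/(P₁V₁) = -1.086.
Path (b) adiabatic: W = P₁V₁(1 − (V₁/V₂)^(γ−1))/(γ−1) → W_b/(P₁V₁) = -1.594.
W_a / W_b = -1.086 / -1.594 = 0.6814.

W_a / W_b ≈ 0.681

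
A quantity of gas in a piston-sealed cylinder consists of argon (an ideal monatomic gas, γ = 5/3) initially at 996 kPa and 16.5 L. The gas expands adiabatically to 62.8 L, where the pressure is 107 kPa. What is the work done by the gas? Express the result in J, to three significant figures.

Adiabatic: W = (P₁V₁ − P₂V₂)/(γ − 1) with γ = 5/3.
P₁V₁ = 16434 J, P₂V₂ = 6720 J.
W = (16434 − 6720) / 0.6667 = 14572 J.

W ≈ 14600 J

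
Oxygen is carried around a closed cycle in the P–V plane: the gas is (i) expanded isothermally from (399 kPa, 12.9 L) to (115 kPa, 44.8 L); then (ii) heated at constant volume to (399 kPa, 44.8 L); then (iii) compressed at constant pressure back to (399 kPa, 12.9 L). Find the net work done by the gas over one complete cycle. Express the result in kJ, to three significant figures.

Leg (i): W = PᵢVᵢ ln(V_f/Vᵢ) = (5147) ln(44.8/12.9) = 6408 J.
Leg (ii): W = 0.
Leg (iii): W = PΔV = (399)(12.9 − 44.8) = -12728 J.
W_net = 6408 − 12728 = -6320 J.

W_net ≈ -6.32 kJ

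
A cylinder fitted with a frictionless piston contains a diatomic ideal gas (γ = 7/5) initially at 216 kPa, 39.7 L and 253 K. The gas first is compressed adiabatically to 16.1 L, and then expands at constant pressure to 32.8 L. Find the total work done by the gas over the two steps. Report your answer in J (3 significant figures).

Step 1 (adiabatic): W = (P₁V₁ − P₂V₂)/(γ−1) = (8575 − 12304)/0.4 = -9321 J.
After step 1: P = 764.2 kPa, V = 16.1 L, T = 363 K.
Step 2 (isobaric): W = PΔV = (764.2 kPa)(32.8 − 16.1 L) = 12762 J.
W_total = -9321 + 12762 = 3441 J.

W_total ≈ 3440 J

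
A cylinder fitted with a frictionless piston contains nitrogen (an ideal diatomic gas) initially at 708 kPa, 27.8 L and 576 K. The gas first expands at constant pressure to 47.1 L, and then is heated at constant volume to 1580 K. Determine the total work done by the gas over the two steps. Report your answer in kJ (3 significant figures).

W_total ≈ 13.7 kJ

Step 1 (isobaric): W = PΔV = (708 kPa)(47.1 − 27.8 L) = 13664 J.
Step 2 (isochoric): W = 0 (constant volume).
W_total = 13664 + 0 = 13664 J.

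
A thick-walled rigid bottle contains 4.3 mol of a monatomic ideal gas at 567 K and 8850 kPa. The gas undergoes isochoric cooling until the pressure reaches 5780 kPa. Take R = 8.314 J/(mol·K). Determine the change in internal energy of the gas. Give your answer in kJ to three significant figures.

ΔU ≈ -10.5 kJ

Constant volume ⇒ W = 0, so Q = ΔU = nCᵥΔT with Cᵥ = 3R/2 = 12.47 J/(mol·K).
At constant V, T₂/T₁ = P₂/P₁ ⇒ ΔT = T₁(P₂/P₁ − 1) = 567·(5780/8850 − 1) = -196.7 K.
ΔU = (4.3)(12.47)(-196.7) = -10547 J.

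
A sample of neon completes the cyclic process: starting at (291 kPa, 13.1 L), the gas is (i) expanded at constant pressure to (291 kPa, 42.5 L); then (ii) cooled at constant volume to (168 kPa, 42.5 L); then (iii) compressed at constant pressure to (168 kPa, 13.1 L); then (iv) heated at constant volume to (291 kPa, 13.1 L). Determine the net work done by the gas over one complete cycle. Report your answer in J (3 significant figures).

Constant-volume legs do no work.
W(i) = (291)(42.5 − 13.1) = 8555 J; W(iii) = (168)(13.1 − 42.5) = -4939 J.
W_net = 8555 − 4939 = 3616 J (the clockwise enclosed area).

W_net ≈ 3620 J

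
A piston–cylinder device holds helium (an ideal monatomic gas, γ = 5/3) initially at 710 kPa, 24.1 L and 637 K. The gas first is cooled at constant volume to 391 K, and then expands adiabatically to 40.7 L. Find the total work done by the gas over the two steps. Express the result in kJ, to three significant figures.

W_total ≈ 4.65 kJ

Step 1 (isochoric): W = 0 (constant volume).
After step 1: P = 435.8 kPa (V unchanged).
Step 2 (adiabatic): W = (P₁V₁ − P₂V₂)/(γ−1) = (10503 − 7406)/0.667 = 4645 J.
W_total = 0 + 4645 = 4645 J.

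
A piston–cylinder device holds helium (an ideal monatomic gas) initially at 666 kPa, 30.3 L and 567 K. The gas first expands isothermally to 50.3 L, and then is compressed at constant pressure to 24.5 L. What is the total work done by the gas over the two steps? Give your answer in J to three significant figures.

Step 1 (isothermal): W = P₁V₁ ln(V₂/V₁) = (20180) ln(50.3/30.3) = 10228 J.
After step 1: P = 401.2 kPa, V = 50.3 L, T = 567 K.
Step 2 (isobaric): W = PΔV = (401.2 kPa)(24.5 − 50.3 L) = -10351 J.
W_total = 10228 − 10351 = -122.4 J.

W_total ≈ -122 J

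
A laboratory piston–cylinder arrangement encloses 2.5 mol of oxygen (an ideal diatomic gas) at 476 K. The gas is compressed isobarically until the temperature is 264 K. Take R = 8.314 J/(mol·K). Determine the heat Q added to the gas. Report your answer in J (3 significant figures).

Isobaric: W = nRΔT = (2.5)(8.314)(-212) = -4406 J.
ΔU = nCᵥΔT with Cᵥ = 5R/2: ΔU = (2.5)(20.79)(-212) = -11016 J.
Q = ΔU + W = -11016 − 4406 = -15422 J.

Q ≈ -15400 J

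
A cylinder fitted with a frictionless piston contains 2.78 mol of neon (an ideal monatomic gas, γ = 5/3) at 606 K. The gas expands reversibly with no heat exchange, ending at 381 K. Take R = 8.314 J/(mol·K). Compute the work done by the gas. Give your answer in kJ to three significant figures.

Adiabatic ⇒ Q = 0, so W_by = −ΔU = nCᵥ(T₁ − T₂).
Cᵥ = 3R/2 = 12.47 J/(mol·K).
W = (2.78)(12.47)(606 − 381) = 7801 J.

W ≈ 7.80 kJ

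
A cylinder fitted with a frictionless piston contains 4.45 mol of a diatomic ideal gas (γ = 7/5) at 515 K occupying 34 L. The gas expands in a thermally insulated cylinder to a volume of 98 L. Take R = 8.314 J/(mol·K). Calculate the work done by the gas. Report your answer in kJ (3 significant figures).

Adiabatic: TV^(γ−1) = const with γ = 7/5.
T₂ = T₁ (V₁/V₂)^(γ−1) = 515 × (34/98)^0.4 = 515 × 0.6548 = 337.2 K.
W_by = nCᵥ(T₁ − T₂) = (4.45)(20.79)(515 − 337.2) = 16444 J.

W ≈ 16.4 kJ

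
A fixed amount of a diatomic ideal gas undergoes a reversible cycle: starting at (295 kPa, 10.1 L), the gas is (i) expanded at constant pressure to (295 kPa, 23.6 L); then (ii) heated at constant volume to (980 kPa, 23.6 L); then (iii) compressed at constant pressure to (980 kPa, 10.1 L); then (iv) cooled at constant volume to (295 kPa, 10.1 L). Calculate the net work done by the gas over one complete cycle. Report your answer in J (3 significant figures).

W_net ≈ -9250 J

Constant-volume legs do no work.
W(i) = (295)(23.6 − 10.1) = 3983 J; W(iii) = (980)(10.1 − 23.6) = -13230 J.
W_net = 3983 − 13230 = -9248 J (the counter-clockwise enclosed area).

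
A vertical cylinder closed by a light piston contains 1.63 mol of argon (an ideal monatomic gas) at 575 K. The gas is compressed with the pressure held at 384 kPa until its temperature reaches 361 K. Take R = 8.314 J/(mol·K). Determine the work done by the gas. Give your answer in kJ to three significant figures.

W ≈ -2.90 kJ

Isobaric: W = P ΔV = nR ΔT.
W = (1.63)(8.314)(361 − 575) = -2900 J.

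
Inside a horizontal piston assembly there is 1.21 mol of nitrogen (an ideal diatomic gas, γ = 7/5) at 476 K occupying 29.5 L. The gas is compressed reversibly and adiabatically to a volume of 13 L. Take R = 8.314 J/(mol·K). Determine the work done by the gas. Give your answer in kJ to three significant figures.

Adiabatic: TV^(γ−1) = const with γ = 7/5.
T₂ = T₁ (V₁/V₂)^(γ−1) = 476 × (29.5/13)^0.4 = 476 × 1.388 = 660.6 K.
W_by = nCᵥ(T₁ − T₂) = (1.21)(20.79)(476 − 660.6) = -4643 J.

W ≈ -4.64 kJ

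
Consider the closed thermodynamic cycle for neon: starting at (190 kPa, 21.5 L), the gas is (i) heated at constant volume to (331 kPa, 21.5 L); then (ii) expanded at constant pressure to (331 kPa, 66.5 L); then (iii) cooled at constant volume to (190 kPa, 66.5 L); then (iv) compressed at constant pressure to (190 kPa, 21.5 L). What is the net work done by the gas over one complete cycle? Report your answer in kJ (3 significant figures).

Constant-volume legs do no work.
W(ii) = (331)(66.5 − 21.5) = 14895 J; W(iv) = (190)(21.5 − 66.5) = -8550 J.
W_net = 14895 − 8550 = 6345 J (the clockwise enclosed area).

W_net ≈ 6.34 kJ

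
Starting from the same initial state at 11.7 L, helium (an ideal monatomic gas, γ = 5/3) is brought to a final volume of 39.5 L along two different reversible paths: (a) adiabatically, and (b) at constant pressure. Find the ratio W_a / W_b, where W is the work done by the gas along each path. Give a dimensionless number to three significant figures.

W_a / W_b ≈ 0.351

Path (a) adiabatic: W = P₁V₁(1 − (V₁/V₂)^(γ−1))/(γ−1) → W_a/(P₁V₁) = 0.8335.
Path (b) isobaric: W = P₁(V₂ − V₁) → W_b/(P₁V₁) = 2.376.
W_a / W_b = 0.8335 / 2.376 = 0.3508.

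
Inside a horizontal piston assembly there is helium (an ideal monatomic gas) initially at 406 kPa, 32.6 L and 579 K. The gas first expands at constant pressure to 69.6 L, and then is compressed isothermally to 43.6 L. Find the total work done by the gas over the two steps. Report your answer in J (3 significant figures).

W_total ≈ 1810 J

Step 1 (isobaric): W = PΔV = (406 kPa)(69.6 − 32.6 L) = 15022 J.
After step 1: P = 406 kPa, V = 69.6 L, T = 1236 K.
Step 2 (isothermal): W = P₁V₁ ln(V₂/V₁) = (28258) ln(43.6/69.6) = -13216 J.
W_total = 15022 − 13216 = 1806 J.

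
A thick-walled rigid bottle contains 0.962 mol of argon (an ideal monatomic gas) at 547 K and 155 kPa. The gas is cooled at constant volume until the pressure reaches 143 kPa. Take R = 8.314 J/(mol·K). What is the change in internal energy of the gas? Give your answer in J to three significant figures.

Constant volume ⇒ W = 0, so Q = ΔU = nCᵥΔT with Cᵥ = 3R/2 = 12.47 J/(mol·K).
At constant V, T₂/T₁ = P₂/P₁ ⇒ ΔT = T₁(P₂/P₁ − 1) = 547·(143/155 − 1) = -42.35 K.
ΔU = (0.962)(12.47)(-42.35) = -508.1 J.

ΔU ≈ -508 J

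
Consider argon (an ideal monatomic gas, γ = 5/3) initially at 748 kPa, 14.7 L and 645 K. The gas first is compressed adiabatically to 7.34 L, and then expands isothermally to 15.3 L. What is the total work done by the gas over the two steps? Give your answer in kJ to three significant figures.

W_total ≈ 3.12 kJ

Step 1 (adiabatic): W = (P₁V₁ − P₂V₂)/(γ−1) = (10996 − 17470)/0.667 = -9712 J.
After step 1: P = 2380 kPa, V = 7.34 L, T = 1025 K.
Step 2 (isothermal): W = P₁V₁ ln(V₂/V₁) = (17470) ln(15.3/7.34) = 12832 J.
W_total = -9712 + 12832 = 3120 J.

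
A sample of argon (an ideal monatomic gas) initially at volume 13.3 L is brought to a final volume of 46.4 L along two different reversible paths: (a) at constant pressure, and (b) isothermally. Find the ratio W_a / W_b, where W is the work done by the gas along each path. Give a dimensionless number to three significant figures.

W_a / W_b ≈ 1.99

Path (a) isobaric: W = P₁(V₂ − V₁) → W_a/(P₁V₁) = 2.489.
Path (b) isothermal: W = P₁V₁ ln(V₂/V₁) → W_b/(P₁V₁) = 1.25.
W_a / W_b = 2.489 / 1.25 = 1.992.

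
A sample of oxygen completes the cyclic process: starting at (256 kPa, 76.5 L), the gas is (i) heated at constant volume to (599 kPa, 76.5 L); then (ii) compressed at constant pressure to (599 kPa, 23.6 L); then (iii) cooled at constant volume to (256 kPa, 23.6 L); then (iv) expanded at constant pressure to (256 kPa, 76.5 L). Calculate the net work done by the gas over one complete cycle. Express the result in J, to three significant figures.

W_net ≈ -18100 J

Constant-volume legs do no work.
W(ii) = (599)(23.6 − 76.5) = -31687 J; W(iv) = (256)(76.5 − 23.6) = 13542 J.
W_net = -31687 + 13542 = -18145 J (the counter-clockwise enclosed area).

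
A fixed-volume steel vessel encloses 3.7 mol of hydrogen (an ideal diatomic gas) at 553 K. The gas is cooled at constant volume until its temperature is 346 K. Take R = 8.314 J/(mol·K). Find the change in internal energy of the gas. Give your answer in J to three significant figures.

ΔU ≈ -15900 J

Constant volume ⇒ W = 0, so Q = ΔU = nCᵥΔT with Cᵥ = 5R/2 = 20.79 J/(mol·K).
ΔU = (3.7)(20.79)(346 − 553) = -15919 J.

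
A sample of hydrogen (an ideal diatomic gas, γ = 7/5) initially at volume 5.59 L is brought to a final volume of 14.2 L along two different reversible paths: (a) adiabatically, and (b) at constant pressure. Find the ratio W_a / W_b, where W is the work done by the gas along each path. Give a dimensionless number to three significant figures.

Path (a) adiabatic: W = P₁V₁(1 − (V₁/V₂)^(γ−1))/(γ−1) → W_a/(P₁V₁) = 0.7782.
Path (b) isobaric: W = P₁(V₂ − V₁) → W_b/(P₁V₁) = 1.54.
W_a / W_b = 0.7782 / 1.54 = 0.5052.

W_a / W_b ≈ 0.505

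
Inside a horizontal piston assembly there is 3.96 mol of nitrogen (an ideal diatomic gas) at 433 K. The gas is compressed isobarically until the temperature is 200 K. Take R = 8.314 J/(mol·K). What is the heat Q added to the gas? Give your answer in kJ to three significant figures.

Q ≈ -26.8 kJ

Isobaric: W = nRΔT = (3.96)(8.314)(-233) = -7671 J.
ΔU = nCᵥΔT with Cᵥ = 5R/2: ΔU = (3.96)(20.79)(-233) = -19178 J.
Q = ΔU + W = -19178 − 7671 = -26849 J.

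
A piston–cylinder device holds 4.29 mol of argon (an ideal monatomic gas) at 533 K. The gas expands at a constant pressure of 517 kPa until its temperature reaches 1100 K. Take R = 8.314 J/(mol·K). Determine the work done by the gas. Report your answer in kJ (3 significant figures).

Isobaric: W = P ΔV = nR ΔT.
W = (4.29)(8.314)(1100 − 533) = 20223 J.

W ≈ 20.2 kJ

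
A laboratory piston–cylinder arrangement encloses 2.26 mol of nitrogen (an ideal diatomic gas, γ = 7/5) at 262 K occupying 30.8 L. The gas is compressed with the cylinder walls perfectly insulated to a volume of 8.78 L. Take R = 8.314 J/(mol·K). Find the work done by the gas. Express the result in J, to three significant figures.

W ≈ -8020 J

Adiabatic: TV^(γ−1) = const with γ = 7/5.
T₂ = T₁ (V₁/V₂)^(γ−1) = 262 × (30.8/8.78)^0.4 = 262 × 1.652 = 432.8 K.
W_by = nCᵥ(T₁ − T₂) = (2.26)(20.79)(262 − 432.8) = -8025 J.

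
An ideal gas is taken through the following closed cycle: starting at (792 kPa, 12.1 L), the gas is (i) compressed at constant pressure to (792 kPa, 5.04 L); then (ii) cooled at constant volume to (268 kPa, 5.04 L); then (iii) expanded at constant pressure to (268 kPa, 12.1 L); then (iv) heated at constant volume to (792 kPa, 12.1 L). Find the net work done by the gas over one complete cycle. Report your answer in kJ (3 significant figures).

Constant-volume legs do no work.
W(i) = (792)(5.04 − 12.1) = -5592 J; W(iii) = (268)(12.1 − 5.04) = 1892 J.
W_net = -5592 + 1892 = -3699 J (the counter-clockwise enclosed area).

W_net ≈ -3.70 kJ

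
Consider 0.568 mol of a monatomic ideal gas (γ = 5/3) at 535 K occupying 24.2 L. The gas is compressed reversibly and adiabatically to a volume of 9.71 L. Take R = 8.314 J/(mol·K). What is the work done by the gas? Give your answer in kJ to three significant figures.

W ≈ -3.18 kJ

Adiabatic: TV^(γ−1) = const with γ = 5/3.
T₂ = T₁ (V₁/V₂)^(γ−1) = 535 × (24.2/9.71)^0.667 = 535 × 1.838 = 983.4 K.
W_by = nCᵥ(T₁ − T₂) = (0.568)(12.47)(535 − 983.4) = -3177 J.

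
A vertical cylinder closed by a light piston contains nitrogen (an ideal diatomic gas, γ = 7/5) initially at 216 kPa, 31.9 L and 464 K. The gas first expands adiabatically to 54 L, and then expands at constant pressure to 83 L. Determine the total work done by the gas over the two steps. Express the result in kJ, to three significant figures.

Step 1 (adiabatic): W = (P₁V₁ − P₂V₂)/(γ−1) = (6890 − 5582)/0.4 = 3271 J.
After step 1: P = 103.4 kPa, V = 54 L, T = 375.9 K.
Step 2 (isobaric): W = PΔV = (103.4 kPa)(83 − 54 L) = 2998 J.
W_total = 3271 + 2998 = 6268 J.

W_total ≈ 6.27 kJ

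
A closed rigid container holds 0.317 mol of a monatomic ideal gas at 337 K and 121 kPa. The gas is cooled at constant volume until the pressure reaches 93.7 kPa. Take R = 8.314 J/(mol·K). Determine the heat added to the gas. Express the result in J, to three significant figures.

Q ≈ -301 J

Constant volume ⇒ W = 0, so Q = ΔU = nCᵥΔT with Cᵥ = 3R/2 = 12.47 J/(mol·K).
At constant V, T₂/T₁ = P₂/P₁ ⇒ ΔT = T₁(P₂/P₁ − 1) = 337·(93.7/121 − 1) = -76.03 K.
ΔU = (0.317)(12.47)(-76.03) = -300.6 J.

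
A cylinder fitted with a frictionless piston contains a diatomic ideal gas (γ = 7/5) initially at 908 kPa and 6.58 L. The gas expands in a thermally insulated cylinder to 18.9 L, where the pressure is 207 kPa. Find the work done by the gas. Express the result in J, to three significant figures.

W ≈ 5160 J

Adiabatic: W = (P₁V₁ − P₂V₂)/(γ − 1) with γ = 7/5.
P₁V₁ = 5975 J, P₂V₂ = 3912 J.
W = (5975 − 3912) / 0.4 = 5156 J.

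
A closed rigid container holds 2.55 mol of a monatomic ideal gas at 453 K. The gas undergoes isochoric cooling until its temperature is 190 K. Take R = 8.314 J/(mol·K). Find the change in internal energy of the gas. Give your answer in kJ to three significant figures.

Constant volume ⇒ W = 0, so Q = ΔU = nCᵥΔT with Cᵥ = 3R/2 = 12.47 J/(mol·K).
ΔU = (2.55)(12.47)(190 − 453) = -8364 J.

ΔU ≈ -8.36 kJ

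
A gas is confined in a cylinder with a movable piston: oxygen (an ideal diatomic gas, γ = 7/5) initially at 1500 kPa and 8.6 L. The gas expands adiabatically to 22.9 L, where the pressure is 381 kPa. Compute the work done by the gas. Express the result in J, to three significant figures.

Adiabatic: W = (P₁V₁ − P₂V₂)/(γ − 1) with γ = 7/5.
P₁V₁ = 12900 J, P₂V₂ = 8725 J.
W = (12900 − 8725) / 0.4 = 10438 J.

W ≈ 10400 J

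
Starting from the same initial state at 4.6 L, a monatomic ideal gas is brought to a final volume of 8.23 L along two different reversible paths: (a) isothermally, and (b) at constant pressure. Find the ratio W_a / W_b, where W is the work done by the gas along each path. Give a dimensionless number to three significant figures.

W_a / W_b ≈ 0.737

Path (a) isothermal: W = P₁V₁ ln(V₂/V₁) → W_a/(P₁V₁) = 0.5817.
Path (b) isobaric: W = P₁(V₂ − V₁) → W_b/(P₁V₁) = 0.7891.
W_a / W_b = 0.5817 / 0.7891 = 0.7372.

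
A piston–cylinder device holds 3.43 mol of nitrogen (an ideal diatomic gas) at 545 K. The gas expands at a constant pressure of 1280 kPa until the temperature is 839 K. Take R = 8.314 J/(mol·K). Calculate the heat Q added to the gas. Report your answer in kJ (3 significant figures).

Isobaric: W = nRΔT = (3.43)(8.314)(294) = 8384 J.
ΔU = nCᵥΔT with Cᵥ = 5R/2: ΔU = (3.43)(20.79)(294) = 20960 J.
Q = ΔU + W = 20960 + 8384 = 29344 J.

Q ≈ 29.3 kJ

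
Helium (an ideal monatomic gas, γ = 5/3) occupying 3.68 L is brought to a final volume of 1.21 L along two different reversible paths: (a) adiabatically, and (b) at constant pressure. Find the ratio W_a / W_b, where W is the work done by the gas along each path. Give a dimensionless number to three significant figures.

Path (a) adiabatic: W = P₁V₁(1 − (V₁/V₂)^(γ−1))/(γ−1) → W_a/(P₁V₁) = -1.649.
Path (b) isobaric: W = P₁(V₂ − V₁) → W_b/(P₁V₁) = -0.6712.
W_a / W_b = -1.649 / -0.6712 = 2.456.

W_a / W_b ≈ 2.46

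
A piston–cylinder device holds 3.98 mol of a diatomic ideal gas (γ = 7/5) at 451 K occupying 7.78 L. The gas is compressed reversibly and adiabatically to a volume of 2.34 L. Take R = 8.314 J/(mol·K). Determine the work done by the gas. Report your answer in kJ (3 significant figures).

Adiabatic: TV^(γ−1) = const with γ = 7/5.
T₂ = T₁ (V₁/V₂)^(γ−1) = 451 × (7.78/2.34)^0.4 = 451 × 1.617 = 729.3 K.
W_by = nCᵥ(T₁ − T₂) = (3.98)(20.79)(451 − 729.3) = -23019 J.

W ≈ -23.0 kJ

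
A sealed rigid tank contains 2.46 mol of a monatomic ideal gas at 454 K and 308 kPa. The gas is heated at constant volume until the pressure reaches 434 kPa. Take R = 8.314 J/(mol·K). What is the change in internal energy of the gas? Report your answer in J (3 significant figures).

ΔU ≈ 5700 J

Constant volume ⇒ W = 0, so Q = ΔU = nCᵥΔT with Cᵥ = 3R/2 = 12.47 J/(mol·K).
At constant V, T₂/T₁ = P₂/P₁ ⇒ ΔT = T₁(P₂/P₁ − 1) = 454·(434/308 − 1) = 185.7 K.
ΔU = (2.46)(12.47)(185.7) = 5698 J.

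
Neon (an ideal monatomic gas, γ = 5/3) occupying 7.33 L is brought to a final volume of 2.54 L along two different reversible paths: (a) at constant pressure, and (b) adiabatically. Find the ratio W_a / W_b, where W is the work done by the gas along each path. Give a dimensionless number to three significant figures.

W_a / W_b ≈ 0.424

Path (a) isobaric: W = P₁(V₂ − V₁) → W_a/(P₁V₁) = -0.6535.
Path (b) adiabatic: W = P₁V₁(1 − (V₁/V₂)^(γ−1))/(γ−1) → W_b/(P₁V₁) = -1.54.
W_a / W_b = -0.6535 / -1.54 = 0.4242.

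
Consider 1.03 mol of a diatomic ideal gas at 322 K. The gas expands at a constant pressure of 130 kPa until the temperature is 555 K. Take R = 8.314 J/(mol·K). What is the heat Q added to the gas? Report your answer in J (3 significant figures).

Q ≈ 6980 J

Isobaric: W = nRΔT = (1.03)(8.314)(233) = 1995 J.
ΔU = nCᵥΔT with Cᵥ = 5R/2: ΔU = (1.03)(20.79)(233) = 4988 J.
Q = ΔU + W = 4988 + 1995 = 6983 J.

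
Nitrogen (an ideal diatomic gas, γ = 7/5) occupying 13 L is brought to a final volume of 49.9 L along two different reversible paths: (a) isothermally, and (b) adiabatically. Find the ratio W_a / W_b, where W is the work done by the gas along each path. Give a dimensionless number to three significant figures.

W_a / W_b ≈ 1.29

Path (a) isothermal: W = P₁V₁ ln(V₂/V₁) → W_a/(P₁V₁) = 1.345.
Path (b) adiabatic: W = P₁V₁(1 − (V₁/V₂)^(γ−1))/(γ−1) → W_b/(P₁V₁) = 1.04.
W_a / W_b = 1.345 / 1.04 = 1.293.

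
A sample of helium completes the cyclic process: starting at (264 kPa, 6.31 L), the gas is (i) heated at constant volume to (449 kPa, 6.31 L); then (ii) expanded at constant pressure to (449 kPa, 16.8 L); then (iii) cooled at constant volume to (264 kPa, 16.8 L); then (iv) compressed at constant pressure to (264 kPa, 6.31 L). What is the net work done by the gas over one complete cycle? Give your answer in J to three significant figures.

Constant-volume legs do no work.
W(ii) = (449)(16.8 − 6.31) = 4710 J; W(iv) = (264)(6.31 − 16.8) = -2769 J.
W_net = 4710 − 2769 = 1941 J (the clockwise enclosed area).

W_net ≈ 1940 J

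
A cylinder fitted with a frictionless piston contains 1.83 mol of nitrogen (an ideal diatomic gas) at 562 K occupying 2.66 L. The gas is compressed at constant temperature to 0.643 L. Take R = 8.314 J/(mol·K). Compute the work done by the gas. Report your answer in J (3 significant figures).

Isothermal: W = nRT ln(V₂/V₁).
W = (1.83)(8.314)(562) × ln(0.643/2.66)
  = 8551 × -1.42
W_by_gas = -12141 J.

W ≈ -12100 J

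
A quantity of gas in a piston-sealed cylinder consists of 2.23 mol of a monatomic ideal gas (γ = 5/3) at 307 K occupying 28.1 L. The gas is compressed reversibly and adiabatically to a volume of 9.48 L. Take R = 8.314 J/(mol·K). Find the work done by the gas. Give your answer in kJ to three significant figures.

Adiabatic: TV^(γ−1) = const with γ = 5/3.
T₂ = T₁ (V₁/V₂)^(γ−1) = 307 × (28.1/9.48)^0.667 = 307 × 2.063 = 633.5 K.
W_by = nCᵥ(T₁ − T₂) = (2.23)(12.47)(307 − 633.5) = -9080 J.

W ≈ -9.08 kJ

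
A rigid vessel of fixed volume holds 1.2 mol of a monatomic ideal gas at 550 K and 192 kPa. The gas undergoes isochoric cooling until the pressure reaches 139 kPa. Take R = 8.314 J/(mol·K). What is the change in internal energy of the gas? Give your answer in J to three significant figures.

ΔU ≈ -2270 J

Constant volume ⇒ W = 0, so Q = ΔU = nCᵥΔT with Cᵥ = 3R/2 = 12.47 J/(mol·K).
At constant V, T₂/T₁ = P₂/P₁ ⇒ ΔT = T₁(P₂/P₁ − 1) = 550·(139/192 − 1) = -151.8 K.
ΔU = (1.2)(12.47)(-151.8) = -2272 J.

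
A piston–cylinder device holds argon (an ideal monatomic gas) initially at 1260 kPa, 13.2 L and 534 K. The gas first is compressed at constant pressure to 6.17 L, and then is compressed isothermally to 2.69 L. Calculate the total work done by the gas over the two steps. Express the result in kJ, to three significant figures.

W_total ≈ -15.3 kJ

Step 1 (isobaric): W = PΔV = (1260 kPa)(6.17 − 13.2 L) = -8858 J.
After step 1: P = 1260 kPa, V = 6.17 L, T = 249.6 K.
Step 2 (isothermal): W = P₁V₁ ln(V₂/V₁) = (7774) ln(2.69/6.17) = -6454 J.
W_total = -8858 − 6454 = -15312 J.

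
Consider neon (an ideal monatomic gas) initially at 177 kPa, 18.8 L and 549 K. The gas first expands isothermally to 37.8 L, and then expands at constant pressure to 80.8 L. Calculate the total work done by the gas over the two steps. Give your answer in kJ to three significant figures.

Step 1 (isothermal): W = P₁V₁ ln(V₂/V₁) = (3328) ln(37.8/18.8) = 2324 J.
After step 1: P = 88.03 kPa, V = 37.8 L, T = 549 K.
Step 2 (isobaric): W = PΔV = (88.03 kPa)(80.8 − 37.8 L) = 3785 J.
W_total = 2324 + 3785 = 6110 J.

W_total ≈ 6.11 kJ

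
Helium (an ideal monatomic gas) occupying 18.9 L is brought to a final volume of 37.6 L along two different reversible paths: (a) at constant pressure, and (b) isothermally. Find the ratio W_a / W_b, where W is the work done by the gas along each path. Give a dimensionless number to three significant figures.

Path (a) isobaric: W = P₁(V₂ − V₁) → W_a/(P₁V₁) = 0.9894.
Path (b) isothermal: W = P₁V₁ ln(V₂/V₁) → W_b/(P₁V₁) = 0.6878.
W_a / W_b = 0.9894 / 0.6878 = 1.438.

W_a / W_b ≈ 1.44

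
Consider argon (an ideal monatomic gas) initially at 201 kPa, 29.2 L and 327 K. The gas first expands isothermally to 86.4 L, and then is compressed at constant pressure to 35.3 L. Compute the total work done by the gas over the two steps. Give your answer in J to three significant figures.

Step 1 (isothermal): W = P₁V₁ ln(V₂/V₁) = (5869) ln(86.4/29.2) = 6367 J.
After step 1: P = 67.93 kPa, V = 86.4 L, T = 327 K.
Step 2 (isobaric): W = PΔV = (67.93 kPa)(35.3 − 86.4 L) = -3471 J.
W_total = 6367 − 3471 = 2896 J.

W_total ≈ 2900 J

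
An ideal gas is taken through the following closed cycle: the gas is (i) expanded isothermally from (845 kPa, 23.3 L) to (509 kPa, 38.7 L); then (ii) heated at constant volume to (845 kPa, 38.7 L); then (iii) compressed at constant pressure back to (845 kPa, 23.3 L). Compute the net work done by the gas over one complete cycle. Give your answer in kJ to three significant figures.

W_net ≈ -3.02 kJ

Leg (i): W = PᵢVᵢ ln(V_f/Vᵢ) = (19688) ln(38.7/23.3) = 9990 J.
Leg (ii): W = 0.
Leg (iii): W = PΔV = (845)(23.3 − 38.7) = -13013 J.
W_net = 9990 − 13013 = -3023 J.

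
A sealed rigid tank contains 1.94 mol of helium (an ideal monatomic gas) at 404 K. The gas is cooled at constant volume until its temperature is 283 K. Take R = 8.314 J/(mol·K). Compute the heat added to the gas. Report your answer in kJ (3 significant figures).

Constant volume ⇒ W = 0, so Q = ΔU = nCᵥΔT with Cᵥ = 3R/2 = 12.47 J/(mol·K).
ΔU = (1.94)(12.47)(283 − 404) = -2927 J.

Q ≈ -2.93 kJ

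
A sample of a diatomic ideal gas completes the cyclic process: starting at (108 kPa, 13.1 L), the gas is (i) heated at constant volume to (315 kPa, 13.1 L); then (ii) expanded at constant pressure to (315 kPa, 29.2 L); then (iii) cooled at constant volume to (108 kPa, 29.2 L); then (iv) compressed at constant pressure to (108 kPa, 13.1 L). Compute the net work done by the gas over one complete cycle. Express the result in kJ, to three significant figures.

Constant-volume legs do no work.
W(ii) = (315)(29.2 − 13.1) = 5072 J; W(iv) = (108)(13.1 − 29.2) = -1739 J.
W_net = 5072 − 1739 = 3333 J (the clockwise enclosed area).

W_net ≈ 3.33 kJ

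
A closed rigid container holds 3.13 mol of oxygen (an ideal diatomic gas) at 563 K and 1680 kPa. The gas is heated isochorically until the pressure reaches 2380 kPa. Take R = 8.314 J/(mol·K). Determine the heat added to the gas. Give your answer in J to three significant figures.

Q ≈ 15300 J

Constant volume ⇒ W = 0, so Q = ΔU = nCᵥΔT with Cᵥ = 5R/2 = 20.79 J/(mol·K).
At constant V, T₂/T₁ = P₂/P₁ ⇒ ΔT = T₁(P₂/P₁ − 1) = 563·(2380/1680 − 1) = 234.6 K.
ΔU = (3.13)(20.79)(234.6) = 15261 J.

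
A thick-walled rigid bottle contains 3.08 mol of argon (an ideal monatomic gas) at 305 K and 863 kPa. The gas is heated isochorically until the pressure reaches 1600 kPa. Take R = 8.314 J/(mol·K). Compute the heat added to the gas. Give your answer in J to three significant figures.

Constant volume ⇒ W = 0, so Q = ΔU = nCᵥΔT with Cᵥ = 3R/2 = 12.47 J/(mol·K).
At constant V, T₂/T₁ = P₂/P₁ ⇒ ΔT = T₁(P₂/P₁ − 1) = 305·(1600/863 − 1) = 260.5 K.
ΔU = (3.08)(12.47)(260.5) = 10005 J.

Q ≈ 10000 J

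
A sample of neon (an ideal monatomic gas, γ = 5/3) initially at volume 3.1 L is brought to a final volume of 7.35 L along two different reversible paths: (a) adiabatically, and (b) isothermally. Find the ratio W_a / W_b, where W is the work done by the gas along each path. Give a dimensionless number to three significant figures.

Path (a) adiabatic: W = P₁V₁(1 − (V₁/V₂)^(γ−1))/(γ−1) → W_a/(P₁V₁) = 0.6564.
Path (b) isothermal: W = P₁V₁ ln(V₂/V₁) → W_b/(P₁V₁) = 0.8633.
W_a / W_b = 0.6564 / 0.8633 = 0.7603.

W_a / W_b ≈ 0.760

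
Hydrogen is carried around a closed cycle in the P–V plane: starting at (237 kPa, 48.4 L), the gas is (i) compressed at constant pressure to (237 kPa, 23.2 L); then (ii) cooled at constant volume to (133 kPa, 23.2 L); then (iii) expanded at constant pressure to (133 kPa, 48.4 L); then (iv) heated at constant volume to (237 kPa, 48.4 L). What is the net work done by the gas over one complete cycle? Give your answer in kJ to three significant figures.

W_net ≈ -2.62 kJ

Constant-volume legs do no work.
W(i) = (237)(23.2 − 48.4) = -5972 J; W(iii) = (133)(48.4 − 23.2) = 3352 J.
W_net = -5972 + 3352 = -2621 J (the counter-clockwise enclosed area).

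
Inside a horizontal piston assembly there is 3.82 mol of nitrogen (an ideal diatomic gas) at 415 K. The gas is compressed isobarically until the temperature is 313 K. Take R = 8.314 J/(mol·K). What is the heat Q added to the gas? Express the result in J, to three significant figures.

Q ≈ -11300 J

Isobaric: W = nRΔT = (3.82)(8.314)(-102) = -3239 J.
ΔU = nCᵥΔT with Cᵥ = 5R/2: ΔU = (3.82)(20.79)(-102) = -8099 J.
Q = ΔU + W = -8099 − 3239 = -11338 J.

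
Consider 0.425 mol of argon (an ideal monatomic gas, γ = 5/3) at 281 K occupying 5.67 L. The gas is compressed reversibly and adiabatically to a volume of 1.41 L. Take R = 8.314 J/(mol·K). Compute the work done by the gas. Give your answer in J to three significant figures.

W ≈ -2280 J

Adiabatic: TV^(γ−1) = const with γ = 5/3.
T₂ = T₁ (V₁/V₂)^(γ−1) = 281 × (5.67/1.41)^0.667 = 281 × 2.529 = 710.6 K.
W_by = nCᵥ(T₁ − T₂) = (0.425)(12.47)(281 − 710.6) = -2277 J.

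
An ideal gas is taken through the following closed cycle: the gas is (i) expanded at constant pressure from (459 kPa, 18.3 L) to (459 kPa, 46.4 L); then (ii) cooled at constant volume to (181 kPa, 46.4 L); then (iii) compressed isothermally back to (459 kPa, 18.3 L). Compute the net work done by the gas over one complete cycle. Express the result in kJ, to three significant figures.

W_net ≈ 5.08 kJ

Leg (i): W = PΔV = (459)(46.4 − 18.3) = 12898 J.
Leg (ii): W = 0.
Leg (iii): W = PᵢVᵢ ln(V_f/Vᵢ) = (8398) ln(18.3/46.4) = -7814 J.
W_net = 12898 − 7814 = 5084 J.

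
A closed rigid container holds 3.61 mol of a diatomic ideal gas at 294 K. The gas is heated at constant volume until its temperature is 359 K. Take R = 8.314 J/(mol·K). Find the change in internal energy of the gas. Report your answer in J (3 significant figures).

ΔU ≈ 4880 J

Constant volume ⇒ W = 0, so Q = ΔU = nCᵥΔT with Cᵥ = 5R/2 = 20.79 J/(mol·K).
ΔU = (3.61)(20.79)(359 − 294) = 4877 J.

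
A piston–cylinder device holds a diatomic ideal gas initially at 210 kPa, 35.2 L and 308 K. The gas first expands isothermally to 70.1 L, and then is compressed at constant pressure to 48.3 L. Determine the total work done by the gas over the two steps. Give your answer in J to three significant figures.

W_total ≈ 2790 J

Step 1 (isothermal): W = P₁V₁ ln(V₂/V₁) = (7392) ln(70.1/35.2) = 5092 J.
After step 1: P = 105.4 kPa, V = 70.1 L, T = 308 K.
Step 2 (isobaric): W = PΔV = (105.4 kPa)(48.3 − 70.1 L) = -2299 J.
W_total = 5092 − 2299 = 2793 J.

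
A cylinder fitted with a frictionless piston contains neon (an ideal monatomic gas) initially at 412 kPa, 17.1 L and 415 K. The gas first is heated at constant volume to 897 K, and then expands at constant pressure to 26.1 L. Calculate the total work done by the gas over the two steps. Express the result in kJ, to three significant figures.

W_total ≈ 8.01 kJ

Step 1 (isochoric): W = 0 (constant volume).
After step 1: P = 890.5 kPa (V unchanged).
Step 2 (isobaric): W = PΔV = (890.5 kPa)(26.1 − 17.1 L) = 8015 J.
W_total = 0 + 8015 = 8015 J.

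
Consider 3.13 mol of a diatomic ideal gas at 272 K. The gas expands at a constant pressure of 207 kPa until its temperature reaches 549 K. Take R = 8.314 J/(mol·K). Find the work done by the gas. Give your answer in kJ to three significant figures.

Isobaric: W = P ΔV = nR ΔT.
W = (3.13)(8.314)(549 − 272) = 7208 J.

W ≈ 7.21 kJ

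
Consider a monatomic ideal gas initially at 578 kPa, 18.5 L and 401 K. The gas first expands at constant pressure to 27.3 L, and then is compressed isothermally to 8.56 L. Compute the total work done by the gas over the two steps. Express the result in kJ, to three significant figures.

W_total ≈ -13.2 kJ

Step 1 (isobaric): W = PΔV = (578 kPa)(27.3 − 18.5 L) = 5086 J.
After step 1: P = 578 kPa, V = 27.3 L, T = 591.7 K.
Step 2 (isothermal): W = P₁V₁ ln(V₂/V₁) = (15779) ln(8.56/27.3) = -18301 J.
W_total = 5086 − 18301 = -13214 J.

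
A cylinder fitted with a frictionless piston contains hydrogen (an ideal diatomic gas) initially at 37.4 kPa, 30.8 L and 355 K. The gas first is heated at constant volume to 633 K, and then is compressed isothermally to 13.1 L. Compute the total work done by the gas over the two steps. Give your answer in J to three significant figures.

W_total ≈ -1760 J

Step 1 (isochoric): W = 0 (constant volume).
After step 1: P = 66.69 kPa (V unchanged).
Step 2 (isothermal): W = P₁V₁ ln(V₂/V₁) = (2054) ln(13.1/30.8) = -1756 J.
W_total = 0 − 1756 = -1756 J.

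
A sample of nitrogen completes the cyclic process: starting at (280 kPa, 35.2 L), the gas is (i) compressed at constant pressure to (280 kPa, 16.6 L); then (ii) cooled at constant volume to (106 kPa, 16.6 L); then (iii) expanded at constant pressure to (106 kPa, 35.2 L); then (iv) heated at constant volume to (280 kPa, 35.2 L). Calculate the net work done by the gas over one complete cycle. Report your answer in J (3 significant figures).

Constant-volume legs do no work.
W(i) = (280)(16.6 − 35.2) = -5208 J; W(iii) = (106)(35.2 − 16.6) = 1972 J.
W_net = -5208 + 1972 = -3236 J (the counter-clockwise enclosed area).

W_net ≈ -3240 J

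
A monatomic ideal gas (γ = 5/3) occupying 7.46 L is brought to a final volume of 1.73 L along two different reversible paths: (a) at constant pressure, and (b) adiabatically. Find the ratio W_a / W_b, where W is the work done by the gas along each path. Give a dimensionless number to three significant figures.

Path (a) isobaric: W = P₁(V₂ − V₁) → W_a/(P₁V₁) = -0.7681.
Path (b) adiabatic: W = P₁V₁(1 − (V₁/V₂)^(γ−1))/(γ−1) → W_b/(P₁V₁) = -2.474.
W_a / W_b = -0.7681 / -2.474 = 0.3105.

W_a / W_b ≈ 0.310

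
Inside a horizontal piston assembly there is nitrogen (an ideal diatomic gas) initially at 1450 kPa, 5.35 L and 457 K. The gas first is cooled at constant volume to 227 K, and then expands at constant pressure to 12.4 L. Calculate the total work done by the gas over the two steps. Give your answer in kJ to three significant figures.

W_total ≈ 5.08 kJ

Step 1 (isochoric): W = 0 (constant volume).
After step 1: P = 720.2 kPa (V unchanged).
Step 2 (isobaric): W = PΔV = (720.2 kPa)(12.4 − 5.35 L) = 5078 J.
W_total = 0 + 5078 = 5078 J.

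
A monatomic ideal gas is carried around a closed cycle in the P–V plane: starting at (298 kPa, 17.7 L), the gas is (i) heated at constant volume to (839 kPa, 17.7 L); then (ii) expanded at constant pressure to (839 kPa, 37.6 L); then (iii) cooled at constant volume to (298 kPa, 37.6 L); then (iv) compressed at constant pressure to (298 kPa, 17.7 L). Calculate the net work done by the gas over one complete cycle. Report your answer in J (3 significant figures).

Constant-volume legs do no work.
W(ii) = (839)(37.6 − 17.7) = 16696 J; W(iv) = (298)(17.7 − 37.6) = -5930 J.
W_net = 16696 − 5930 = 10766 J (the clockwise enclosed area).

W_net ≈ 10800 J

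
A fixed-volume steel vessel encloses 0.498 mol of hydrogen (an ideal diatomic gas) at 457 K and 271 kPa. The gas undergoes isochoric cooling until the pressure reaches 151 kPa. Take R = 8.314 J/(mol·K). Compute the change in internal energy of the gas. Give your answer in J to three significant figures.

ΔU ≈ -2090 J

Constant volume ⇒ W = 0, so Q = ΔU = nCᵥΔT with Cᵥ = 5R/2 = 20.79 J/(mol·K).
At constant V, T₂/T₁ = P₂/P₁ ⇒ ΔT = T₁(P₂/P₁ − 1) = 457·(151/271 − 1) = -202.4 K.
ΔU = (0.498)(20.79)(-202.4) = -2095 J.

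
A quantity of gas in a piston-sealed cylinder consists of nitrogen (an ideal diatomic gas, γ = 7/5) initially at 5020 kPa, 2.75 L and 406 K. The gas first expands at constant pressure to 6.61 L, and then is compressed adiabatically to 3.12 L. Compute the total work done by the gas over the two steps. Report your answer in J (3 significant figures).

Step 1 (isobaric): W = PΔV = (5020 kPa)(6.61 − 2.75 L) = 19377 J.
After step 1: P = 5020 kPa, V = 6.61 L, T = 975.9 K.
Step 2 (adiabatic): W = (P₁V₁ − P₂V₂)/(γ−1) = (33182 − 44805)/0.4 = -29056 J.
W_total = 19377 − 29056 = -9679 J.

W_total ≈ -9680 J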